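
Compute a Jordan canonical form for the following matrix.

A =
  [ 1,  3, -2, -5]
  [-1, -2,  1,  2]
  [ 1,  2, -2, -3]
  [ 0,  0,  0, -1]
J_3(-1) ⊕ J_1(-1)

The characteristic polynomial is
  det(x·I − A) = x^4 + 4*x^3 + 6*x^2 + 4*x + 1 = (x + 1)^4

Eigenvalues and multiplicities (the geometric multiplicity of λ is n − rank(A − λI), which equals the number of Jordan blocks for λ):
  λ = -1: algebraic multiplicity = 4, geometric multiplicity = 2

Determining the block sizes for each eigenvalue:
  λ = -1: with am = 4 and gm = 2, the partition is not yet determined (e.g. several partitions of 4 into 2 parts exist). Let N = A − (-1)·I. Computing rank(N^1) = 2, rank(N^2) = 1, rank(N^3) = 0; the number of blocks of size ≥ j is rank(N^{j−1}) − rank(N^j), giving [2, 1, 1]. So we have 1 block(s) of size 3, 1 block(s) of size 1 → block sizes [3, 1]

Assembling the blocks gives a Jordan form
J =
  [-1,  1,  0,  0]
  [ 0, -1,  1,  0]
  [ 0,  0, -1,  0]
  [ 0,  0,  0, -1]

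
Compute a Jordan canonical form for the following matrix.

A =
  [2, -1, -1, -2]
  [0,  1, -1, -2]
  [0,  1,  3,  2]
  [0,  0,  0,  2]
J_2(2) ⊕ J_1(2) ⊕ J_1(2)

The characteristic polynomial is
  det(x·I − A) = x^4 - 8*x^3 + 24*x^2 - 32*x + 16 = (x - 2)^4

Eigenvalues and multiplicities (the geometric multiplicity of λ is n − rank(A − λI), which equals the number of Jordan blocks for λ):
  λ = 2: algebraic multiplicity = 4, geometric multiplicity = 3

Determining the block sizes for each eigenvalue:
  λ = 2: 3 blocks summing to 4 forces exactly one block of size 2 and the rest size 1 → block sizes [2, 1, 1]

Assembling the blocks gives a Jordan form
J =
  [2, 1, 0, 0]
  [0, 2, 0, 0]
  [0, 0, 2, 0]
  [0, 0, 0, 2]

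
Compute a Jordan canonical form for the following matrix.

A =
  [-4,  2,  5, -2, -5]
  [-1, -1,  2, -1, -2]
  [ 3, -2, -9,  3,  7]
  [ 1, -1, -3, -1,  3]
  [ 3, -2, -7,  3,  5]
J_3(-2) ⊕ J_2(-2)

The characteristic polynomial is
  det(x·I − A) = x^5 + 10*x^4 + 40*x^3 + 80*x^2 + 80*x + 32 = (x + 2)^5

Eigenvalues and multiplicities (the geometric multiplicity of λ is n − rank(A − λI), which equals the number of Jordan blocks for λ):
  λ = -2: algebraic multiplicity = 5, geometric multiplicity = 2

Determining the block sizes for each eigenvalue:
  λ = -2: with am = 5 and gm = 2, the partition is not yet determined (e.g. several partitions of 5 into 2 parts exist). Let N = A − (-2)·I. Computing rank(N^1) = 3, rank(N^2) = 1, rank(N^3) = 0; the number of blocks of size ≥ j is rank(N^{j−1}) − rank(N^j), giving [2, 2, 1]. So we have 1 block(s) of size 3, 1 block(s) of size 2 → block sizes [3, 2]

Assembling the blocks gives a Jordan form
J =
  [-2,  1,  0,  0,  0]
  [ 0, -2,  1,  0,  0]
  [ 0,  0, -2,  0,  0]
  [ 0,  0,  0, -2,  1]
  [ 0,  0,  0,  0, -2]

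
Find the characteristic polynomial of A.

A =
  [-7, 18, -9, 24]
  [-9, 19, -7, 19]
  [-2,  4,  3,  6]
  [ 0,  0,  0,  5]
x^4 - 20*x^3 + 150*x^2 - 500*x + 625

Expanding det(x·I − A) (e.g. by cofactor expansion or by noting that A is similar to its Jordan form J, which has the same characteristic polynomial as A) gives
  χ_A(x) = x^4 - 20*x^3 + 150*x^2 - 500*x + 625
which factors as (x - 5)^4. The eigenvalues (with algebraic multiplicities) are λ = 5 with multiplicity 4.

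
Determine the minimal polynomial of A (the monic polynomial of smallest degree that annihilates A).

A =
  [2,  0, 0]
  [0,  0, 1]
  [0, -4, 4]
x^2 - 4*x + 4

The characteristic polynomial is χ_A(x) = (x - 2)^3, so the eigenvalues are known. The minimal polynomial is
  m_A(x) = Π_λ (x − λ)^{k_λ}
where k_λ is the size of the *largest* Jordan block for λ (equivalently, the smallest k with (A − λI)^k v = 0 for every generalised eigenvector v of λ).

  λ = 2: largest Jordan block has size 2, contributing (x − 2)^2

So m_A(x) = (x - 2)^2 = x^2 - 4*x + 4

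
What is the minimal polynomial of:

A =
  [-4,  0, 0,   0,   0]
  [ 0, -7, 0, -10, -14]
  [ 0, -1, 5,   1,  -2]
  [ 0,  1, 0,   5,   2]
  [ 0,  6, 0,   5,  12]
x^5 - 11*x^4 + 15*x^3 + 175*x^2 - 500*x

The characteristic polynomial is χ_A(x) = x*(x - 5)^3*(x + 4), so the eigenvalues are known. The minimal polynomial is
  m_A(x) = Π_λ (x − λ)^{k_λ}
where k_λ is the size of the *largest* Jordan block for λ (equivalently, the smallest k with (A − λI)^k v = 0 for every generalised eigenvector v of λ).

  λ = -4: largest Jordan block has size 1, contributing (x + 4)
  λ = 0: largest Jordan block has size 1, contributing (x − 0)
  λ = 5: largest Jordan block has size 3, contributing (x − 5)^3

So m_A(x) = x*(x - 5)^3*(x + 4) = x^5 - 11*x^4 + 15*x^3 + 175*x^2 - 500*x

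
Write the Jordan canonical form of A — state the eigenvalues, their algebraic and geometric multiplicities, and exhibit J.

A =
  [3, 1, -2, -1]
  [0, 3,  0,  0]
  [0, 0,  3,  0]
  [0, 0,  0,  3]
J_2(3) ⊕ J_1(3) ⊕ J_1(3)

The characteristic polynomial is
  det(x·I − A) = x^4 - 12*x^3 + 54*x^2 - 108*x + 81 = (x - 3)^4

Eigenvalues and multiplicities (the geometric multiplicity of λ is n − rank(A − λI), which equals the number of Jordan blocks for λ):
  λ = 3: algebraic multiplicity = 4, geometric multiplicity = 3

Determining the block sizes for each eigenvalue:
  λ = 3: 3 blocks summing to 4 forces exactly one block of size 2 and the rest size 1 → block sizes [2, 1, 1]

Assembling the blocks gives a Jordan form
J =
  [3, 1, 0, 0]
  [0, 3, 0, 0]
  [0, 0, 3, 0]
  [0, 0, 0, 3]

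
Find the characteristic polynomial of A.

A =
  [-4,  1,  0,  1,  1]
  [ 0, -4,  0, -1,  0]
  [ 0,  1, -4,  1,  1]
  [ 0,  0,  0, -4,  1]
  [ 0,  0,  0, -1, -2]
x^5 + 18*x^4 + 129*x^3 + 460*x^2 + 816*x + 576

Expanding det(x·I − A) (e.g. by cofactor expansion or by noting that A is similar to its Jordan form J, which has the same characteristic polynomial as A) gives
  χ_A(x) = x^5 + 18*x^4 + 129*x^3 + 460*x^2 + 816*x + 576
which factors as (x + 3)^2*(x + 4)^3. The eigenvalues (with algebraic multiplicities) are λ = -4 with multiplicity 3, λ = -3 with multiplicity 2.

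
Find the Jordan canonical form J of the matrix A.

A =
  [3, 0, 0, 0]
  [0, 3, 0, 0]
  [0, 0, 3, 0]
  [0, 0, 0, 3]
J_1(3) ⊕ J_1(3) ⊕ J_1(3) ⊕ J_1(3)

The characteristic polynomial is
  det(x·I − A) = x^4 - 12*x^3 + 54*x^2 - 108*x + 81 = (x - 3)^4

Eigenvalues and multiplicities (the geometric multiplicity of λ is n − rank(A − λI), which equals the number of Jordan blocks for λ):
  λ = 3: algebraic multiplicity = 4, geometric multiplicity = 4

Determining the block sizes for each eigenvalue:
  λ = 3: gm = am = 4, so every block has size 1 → block sizes [1, 1, 1, 1]

Assembling the blocks gives a Jordan form
J =
  [3, 0, 0, 0]
  [0, 3, 0, 0]
  [0, 0, 3, 0]
  [0, 0, 0, 3]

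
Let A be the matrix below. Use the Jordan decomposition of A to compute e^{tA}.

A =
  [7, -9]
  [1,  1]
e^{tA} =
  [3*t*exp(4*t) + exp(4*t), -9*t*exp(4*t)]
  [t*exp(4*t), -3*t*exp(4*t) + exp(4*t)]

Strategy: write A = P · J · P⁻¹ where J is a Jordan canonical form, so e^{tA} = P · e^{tJ} · P⁻¹, and e^{tJ} can be computed block-by-block.

A has Jordan form
J =
  [4, 1]
  [0, 4]
(up to reordering of blocks).

Per-block formulas:
  For a 2×2 Jordan block J_2(4): exp(t · J_2(4)) = e^(4t)·(I + t·N), where N is the 2×2 nilpotent shift.

After assembling e^{tJ} and conjugating by P, we get:

e^{tA} =
  [3*t*exp(4*t) + exp(4*t), -9*t*exp(4*t)]
  [t*exp(4*t), -3*t*exp(4*t) + exp(4*t)]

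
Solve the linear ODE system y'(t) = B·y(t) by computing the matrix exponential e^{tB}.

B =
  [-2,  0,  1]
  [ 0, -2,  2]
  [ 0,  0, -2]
e^{tB} =
  [exp(-2*t), 0, t*exp(-2*t)]
  [0, exp(-2*t), 2*t*exp(-2*t)]
  [0, 0, exp(-2*t)]

Strategy: write B = P · J · P⁻¹ where J is a Jordan canonical form, so e^{tB} = P · e^{tJ} · P⁻¹, and e^{tJ} can be computed block-by-block.

B has Jordan form
J =
  [-2,  1,  0]
  [ 0, -2,  0]
  [ 0,  0, -2]
(up to reordering of blocks).

Per-block formulas:
  For a 1×1 block at λ = -2: exp(t · [-2]) = [e^(-2t)].
  For a 2×2 Jordan block J_2(-2): exp(t · J_2(-2)) = e^(-2t)·(I + t·N), where N is the 2×2 nilpotent shift.

After assembling e^{tJ} and conjugating by P, we get:

e^{tB} =
  [exp(-2*t), 0, t*exp(-2*t)]
  [0, exp(-2*t), 2*t*exp(-2*t)]
  [0, 0, exp(-2*t)]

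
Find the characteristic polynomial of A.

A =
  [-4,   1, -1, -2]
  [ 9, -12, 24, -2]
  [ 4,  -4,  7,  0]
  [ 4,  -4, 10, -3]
x^4 + 12*x^3 + 54*x^2 + 108*x + 81

Expanding det(x·I − A) (e.g. by cofactor expansion or by noting that A is similar to its Jordan form J, which has the same characteristic polynomial as A) gives
  χ_A(x) = x^4 + 12*x^3 + 54*x^2 + 108*x + 81
which factors as (x + 3)^4. The eigenvalues (with algebraic multiplicities) are λ = -3 with multiplicity 4.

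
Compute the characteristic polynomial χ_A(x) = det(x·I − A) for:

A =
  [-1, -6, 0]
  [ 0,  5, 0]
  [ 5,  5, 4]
x^3 - 8*x^2 + 11*x + 20

Expanding det(x·I − A) (e.g. by cofactor expansion or by noting that A is similar to its Jordan form J, which has the same characteristic polynomial as A) gives
  χ_A(x) = x^3 - 8*x^2 + 11*x + 20
which factors as (x - 5)*(x - 4)*(x + 1). The eigenvalues (with algebraic multiplicities) are λ = -1 with multiplicity 1, λ = 4 with multiplicity 1, λ = 5 with multiplicity 1.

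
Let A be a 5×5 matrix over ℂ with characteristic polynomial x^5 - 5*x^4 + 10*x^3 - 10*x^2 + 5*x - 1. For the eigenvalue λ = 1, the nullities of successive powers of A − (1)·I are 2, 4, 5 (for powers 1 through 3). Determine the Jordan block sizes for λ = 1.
Block sizes for λ = 1: [3, 2]

From the dimensions of kernels of powers, the number of Jordan blocks of size at least j is d_j − d_{j−1} where d_j = dim ker(N^j) (with d_0 = 0). Computing the differences gives [2, 2, 1].
The number of blocks of size exactly k is (#blocks of size ≥ k) − (#blocks of size ≥ k + 1), so the partition is: 1 block(s) of size 2, 1 block(s) of size 3.
In nonincreasing order the block sizes are [3, 2].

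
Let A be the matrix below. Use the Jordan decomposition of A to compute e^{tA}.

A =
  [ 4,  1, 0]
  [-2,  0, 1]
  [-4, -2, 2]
e^{tA} =
  [t^2*exp(2*t) + 2*t*exp(2*t) + exp(2*t), t*exp(2*t), t^2*exp(2*t)/2]
  [-2*t^2*exp(2*t) - 2*t*exp(2*t), -2*t*exp(2*t) + exp(2*t), -t^2*exp(2*t) + t*exp(2*t)]
  [-2*t^2*exp(2*t) - 4*t*exp(2*t), -2*t*exp(2*t), -t^2*exp(2*t) + exp(2*t)]

Strategy: write A = P · J · P⁻¹ where J is a Jordan canonical form, so e^{tA} = P · e^{tJ} · P⁻¹, and e^{tJ} can be computed block-by-block.

A has Jordan form
J =
  [2, 1, 0]
  [0, 2, 1]
  [0, 0, 2]
(up to reordering of blocks).

Per-block formulas:
  For a 3×3 Jordan block J_3(2): exp(t · J_3(2)) = e^(2t)·(I + t·N + (t^2/2)·N^2), where N is the 3×3 nilpotent shift.

After assembling e^{tJ} and conjugating by P, we get:

e^{tA} =
  [t^2*exp(2*t) + 2*t*exp(2*t) + exp(2*t), t*exp(2*t), t^2*exp(2*t)/2]
  [-2*t^2*exp(2*t) - 2*t*exp(2*t), -2*t*exp(2*t) + exp(2*t), -t^2*exp(2*t) + t*exp(2*t)]
  [-2*t^2*exp(2*t) - 4*t*exp(2*t), -2*t*exp(2*t), -t^2*exp(2*t) + exp(2*t)]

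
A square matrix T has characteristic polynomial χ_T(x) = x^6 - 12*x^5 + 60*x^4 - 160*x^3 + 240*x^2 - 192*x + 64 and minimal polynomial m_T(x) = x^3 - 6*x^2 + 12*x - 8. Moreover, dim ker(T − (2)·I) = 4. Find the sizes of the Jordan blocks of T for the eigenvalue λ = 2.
Block sizes for λ = 2: [3, 1, 1, 1]

Step 1 — from the characteristic polynomial, algebraic multiplicity of λ = 2 is 6. From dim ker(T − (2)·I) = 4, there are exactly 4 Jordan blocks for λ = 2.
Step 2 — from the minimal polynomial, the factor (x − 2)^3 tells us the largest block for λ = 2 has size 3.
Step 3 — with total size 6, 4 blocks, and largest block 3, the block sizes (in nonincreasing order) are [3, 1, 1, 1].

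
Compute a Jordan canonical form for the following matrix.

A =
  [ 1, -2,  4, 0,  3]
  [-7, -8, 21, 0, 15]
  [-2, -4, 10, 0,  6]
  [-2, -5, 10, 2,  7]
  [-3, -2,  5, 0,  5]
J_3(2) ⊕ J_2(2)

The characteristic polynomial is
  det(x·I − A) = x^5 - 10*x^4 + 40*x^3 - 80*x^2 + 80*x - 32 = (x - 2)^5

Eigenvalues and multiplicities (the geometric multiplicity of λ is n − rank(A − λI), which equals the number of Jordan blocks for λ):
  λ = 2: algebraic multiplicity = 5, geometric multiplicity = 2

Determining the block sizes for each eigenvalue:
  λ = 2: with am = 5 and gm = 2, the partition is not yet determined (e.g. several partitions of 5 into 2 parts exist). Let N = A − (2)·I. Computing rank(N^1) = 3, rank(N^2) = 1, rank(N^3) = 0; the number of blocks of size ≥ j is rank(N^{j−1}) − rank(N^j), giving [2, 2, 1]. So we have 1 block(s) of size 3, 1 block(s) of size 2 → block sizes [3, 2]

Assembling the blocks gives a Jordan form
J =
  [2, 1, 0, 0, 0]
  [0, 2, 1, 0, 0]
  [0, 0, 2, 0, 0]
  [0, 0, 0, 2, 1]
  [0, 0, 0, 0, 2]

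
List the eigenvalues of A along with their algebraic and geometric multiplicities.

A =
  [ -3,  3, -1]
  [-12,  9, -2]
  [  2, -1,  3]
λ = 3: alg = 3, geom = 1

Step 1 — factor the characteristic polynomial to read off the algebraic multiplicities:
  χ_A(x) = (x - 3)^3

Step 2 — compute geometric multiplicities via the rank-nullity identity g(λ) = n − rank(A − λI):
  rank(A − (3)·I) = 2, so dim ker(A − (3)·I) = n − 2 = 1

Summary:
  λ = 3: algebraic multiplicity = 3, geometric multiplicity = 1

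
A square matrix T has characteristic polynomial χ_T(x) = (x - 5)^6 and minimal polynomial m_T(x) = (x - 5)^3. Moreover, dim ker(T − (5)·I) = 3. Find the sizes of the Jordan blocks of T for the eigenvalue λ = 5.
Block sizes for λ = 5: [3, 2, 1]

Step 1 — from the characteristic polynomial, algebraic multiplicity of λ = 5 is 6. From dim ker(T − (5)·I) = 3, there are exactly 3 Jordan blocks for λ = 5.
Step 2 — from the minimal polynomial, the factor (x − 5)^3 tells us the largest block for λ = 5 has size 3.
Step 3 — with total size 6, 3 blocks, and largest block 3, the block sizes (in nonincreasing order) are [3, 2, 1].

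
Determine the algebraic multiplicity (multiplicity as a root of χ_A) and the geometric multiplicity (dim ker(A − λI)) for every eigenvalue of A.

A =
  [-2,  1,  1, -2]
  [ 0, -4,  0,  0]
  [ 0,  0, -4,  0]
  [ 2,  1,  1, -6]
λ = -4: alg = 4, geom = 3

Step 1 — factor the characteristic polynomial to read off the algebraic multiplicities:
  χ_A(x) = (x + 4)^4

Step 2 — compute geometric multiplicities via the rank-nullity identity g(λ) = n − rank(A − λI):
  rank(A − (-4)·I) = 1, so dim ker(A − (-4)·I) = n − 1 = 3

Summary:
  λ = -4: algebraic multiplicity = 4, geometric multiplicity = 3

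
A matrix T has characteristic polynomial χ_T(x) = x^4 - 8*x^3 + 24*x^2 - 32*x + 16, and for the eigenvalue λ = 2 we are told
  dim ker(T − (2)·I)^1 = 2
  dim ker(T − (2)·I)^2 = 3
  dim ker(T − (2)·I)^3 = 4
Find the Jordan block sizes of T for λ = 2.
Block sizes for λ = 2: [3, 1]

From the dimensions of kernels of powers, the number of Jordan blocks of size at least j is d_j − d_{j−1} where d_j = dim ker(N^j) (with d_0 = 0). Computing the differences gives [2, 1, 1].
The number of blocks of size exactly k is (#blocks of size ≥ k) − (#blocks of size ≥ k + 1), so the partition is: 1 block(s) of size 1, 1 block(s) of size 3.
In nonincreasing order the block sizes are [3, 1].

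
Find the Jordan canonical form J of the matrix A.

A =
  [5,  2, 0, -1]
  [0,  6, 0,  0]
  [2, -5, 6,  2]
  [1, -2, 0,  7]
J_2(6) ⊕ J_2(6)

The characteristic polynomial is
  det(x·I − A) = x^4 - 24*x^3 + 216*x^2 - 864*x + 1296 = (x - 6)^4

Eigenvalues and multiplicities (the geometric multiplicity of λ is n − rank(A − λI), which equals the number of Jordan blocks for λ):
  λ = 6: algebraic multiplicity = 4, geometric multiplicity = 2

Determining the block sizes for each eigenvalue:
  λ = 6: with am = 4 and gm = 2, the partition is not yet determined (e.g. several partitions of 4 into 2 parts exist). Let N = A − (6)·I. Computing rank(N^1) = 2, rank(N^2) = 0; the number of blocks of size ≥ j is rank(N^{j−1}) − rank(N^j), giving [2, 2]. So we have 2 block(s) of size 2 → block sizes [2, 2]

Assembling the blocks gives a Jordan form
J =
  [6, 1, 0, 0]
  [0, 6, 0, 0]
  [0, 0, 6, 1]
  [0, 0, 0, 6]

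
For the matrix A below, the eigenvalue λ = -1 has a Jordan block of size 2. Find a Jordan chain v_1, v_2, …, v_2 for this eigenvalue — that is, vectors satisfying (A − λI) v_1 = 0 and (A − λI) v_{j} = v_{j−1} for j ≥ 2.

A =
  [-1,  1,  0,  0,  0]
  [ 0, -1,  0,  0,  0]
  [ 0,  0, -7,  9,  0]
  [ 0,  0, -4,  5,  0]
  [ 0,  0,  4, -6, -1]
A Jordan chain for λ = -1 of length 2:
v_1 = (1, 0, 0, 0, 0)ᵀ
v_2 = (0, 1, 0, 0, 0)ᵀ

Let N = A − (-1)·I. We want v_2 with N^2 v_2 = 0 but N^1 v_2 ≠ 0; then v_{j-1} := N · v_j for j = 2, …, 2.

Pick v_2 = (0, 1, 0, 0, 0)ᵀ.
Then v_1 = N · v_2 = (1, 0, 0, 0, 0)ᵀ.

Sanity check: (A − (-1)·I) v_1 = (0, 0, 0, 0, 0)ᵀ = 0. ✓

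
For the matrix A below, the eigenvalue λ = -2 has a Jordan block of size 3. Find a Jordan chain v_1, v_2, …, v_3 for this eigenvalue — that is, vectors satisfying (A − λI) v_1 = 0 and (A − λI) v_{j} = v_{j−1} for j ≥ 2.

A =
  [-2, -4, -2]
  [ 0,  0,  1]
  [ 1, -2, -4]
A Jordan chain for λ = -2 of length 3:
v_1 = (-2, 1, -2)ᵀ
v_2 = (0, 0, 1)ᵀ
v_3 = (1, 0, 0)ᵀ

Let N = A − (-2)·I. We want v_3 with N^3 v_3 = 0 but N^2 v_3 ≠ 0; then v_{j-1} := N · v_j for j = 3, …, 2.

Pick v_3 = (1, 0, 0)ᵀ.
Then v_2 = N · v_3 = (0, 0, 1)ᵀ.
Then v_1 = N · v_2 = (-2, 1, -2)ᵀ.

Sanity check: (A − (-2)·I) v_1 = (0, 0, 0)ᵀ = 0. ✓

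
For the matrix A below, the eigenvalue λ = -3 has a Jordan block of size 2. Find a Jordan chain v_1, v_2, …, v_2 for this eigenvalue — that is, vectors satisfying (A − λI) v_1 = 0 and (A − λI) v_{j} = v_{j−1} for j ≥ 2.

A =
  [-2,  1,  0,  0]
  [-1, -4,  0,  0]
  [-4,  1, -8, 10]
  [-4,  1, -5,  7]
A Jordan chain for λ = -3 of length 2:
v_1 = (1, -1, 1, 1)ᵀ
v_2 = (0, 1, 0, 0)ᵀ

Let N = A − (-3)·I. We want v_2 with N^2 v_2 = 0 but N^1 v_2 ≠ 0; then v_{j-1} := N · v_j for j = 2, …, 2.

Pick v_2 = (0, 1, 0, 0)ᵀ.
Then v_1 = N · v_2 = (1, -1, 1, 1)ᵀ.

Sanity check: (A − (-3)·I) v_1 = (0, 0, 0, 0)ᵀ = 0. ✓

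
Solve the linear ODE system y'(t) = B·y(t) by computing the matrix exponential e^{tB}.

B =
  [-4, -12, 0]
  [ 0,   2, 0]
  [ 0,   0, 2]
e^{tB} =
  [exp(-4*t), -2*exp(2*t) + 2*exp(-4*t), 0]
  [0, exp(2*t), 0]
  [0, 0, exp(2*t)]

Strategy: write B = P · J · P⁻¹ where J is a Jordan canonical form, so e^{tB} = P · e^{tJ} · P⁻¹, and e^{tJ} can be computed block-by-block.

B has Jordan form
J =
  [-4, 0, 0]
  [ 0, 2, 0]
  [ 0, 0, 2]
(up to reordering of blocks).

Per-block formulas:
  For a 1×1 block at λ = 2: exp(t · [2]) = [e^(2t)].
  For a 1×1 block at λ = -4: exp(t · [-4]) = [e^(-4t)].

After assembling e^{tJ} and conjugating by P, we get:

e^{tB} =
  [exp(-4*t), -2*exp(2*t) + 2*exp(-4*t), 0]
  [0, exp(2*t), 0]
  [0, 0, exp(2*t)]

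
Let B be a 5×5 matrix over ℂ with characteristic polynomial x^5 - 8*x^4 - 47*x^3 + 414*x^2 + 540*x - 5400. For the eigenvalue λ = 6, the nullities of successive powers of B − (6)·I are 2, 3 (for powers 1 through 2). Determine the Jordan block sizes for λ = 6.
Block sizes for λ = 6: [2, 1]

From the dimensions of kernels of powers, the number of Jordan blocks of size at least j is d_j − d_{j−1} where d_j = dim ker(N^j) (with d_0 = 0). Computing the differences gives [2, 1].
The number of blocks of size exactly k is (#blocks of size ≥ k) − (#blocks of size ≥ k + 1), so the partition is: 1 block(s) of size 1, 1 block(s) of size 2.
In nonincreasing order the block sizes are [2, 1].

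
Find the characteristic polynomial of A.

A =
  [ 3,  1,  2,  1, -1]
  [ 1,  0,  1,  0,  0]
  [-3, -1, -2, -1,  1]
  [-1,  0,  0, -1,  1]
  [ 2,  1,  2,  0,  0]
x^5

Expanding det(x·I − A) (e.g. by cofactor expansion or by noting that A is similar to its Jordan form J, which has the same characteristic polynomial as A) gives
  χ_A(x) = x^5
which factors as x^5. The eigenvalues (with algebraic multiplicities) are λ = 0 with multiplicity 5.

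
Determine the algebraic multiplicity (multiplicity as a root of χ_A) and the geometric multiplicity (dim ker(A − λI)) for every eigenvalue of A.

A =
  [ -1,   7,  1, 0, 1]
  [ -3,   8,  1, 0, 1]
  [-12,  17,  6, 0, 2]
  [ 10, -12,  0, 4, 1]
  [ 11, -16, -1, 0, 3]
λ = 4: alg = 5, geom = 2

Step 1 — factor the characteristic polynomial to read off the algebraic multiplicities:
  χ_A(x) = (x - 4)^5

Step 2 — compute geometric multiplicities via the rank-nullity identity g(λ) = n − rank(A − λI):
  rank(A − (4)·I) = 3, so dim ker(A − (4)·I) = n − 3 = 2

Summary:
  λ = 4: algebraic multiplicity = 5, geometric multiplicity = 2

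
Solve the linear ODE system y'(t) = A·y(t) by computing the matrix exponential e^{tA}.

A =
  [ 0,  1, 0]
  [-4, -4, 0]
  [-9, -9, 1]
e^{tA} =
  [2*t*exp(-2*t) + exp(-2*t), t*exp(-2*t), 0]
  [-4*t*exp(-2*t), -2*t*exp(-2*t) + exp(-2*t), 0]
  [-6*t*exp(-2*t) - exp(t) + exp(-2*t), -3*t*exp(-2*t) - 2*exp(t) + 2*exp(-2*t), exp(t)]

Strategy: write A = P · J · P⁻¹ where J is a Jordan canonical form, so e^{tA} = P · e^{tJ} · P⁻¹, and e^{tJ} can be computed block-by-block.

A has Jordan form
J =
  [-2,  1, 0]
  [ 0, -2, 0]
  [ 0,  0, 1]
(up to reordering of blocks).

Per-block formulas:
  For a 2×2 Jordan block J_2(-2): exp(t · J_2(-2)) = e^(-2t)·(I + t·N), where N is the 2×2 nilpotent shift.
  For a 1×1 block at λ = 1: exp(t · [1]) = [e^(1t)].

After assembling e^{tJ} and conjugating by P, we get:

e^{tA} =
  [2*t*exp(-2*t) + exp(-2*t), t*exp(-2*t), 0]
  [-4*t*exp(-2*t), -2*t*exp(-2*t) + exp(-2*t), 0]
  [-6*t*exp(-2*t) - exp(t) + exp(-2*t), -3*t*exp(-2*t) - 2*exp(t) + 2*exp(-2*t), exp(t)]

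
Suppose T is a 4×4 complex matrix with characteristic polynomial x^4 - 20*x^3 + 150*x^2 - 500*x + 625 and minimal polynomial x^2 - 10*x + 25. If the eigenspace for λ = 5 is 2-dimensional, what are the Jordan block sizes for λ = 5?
Block sizes for λ = 5: [2, 2]

Step 1 — from the characteristic polynomial, algebraic multiplicity of λ = 5 is 4. From dim ker(T − (5)·I) = 2, there are exactly 2 Jordan blocks for λ = 5.
Step 2 — from the minimal polynomial, the factor (x − 5)^2 tells us the largest block for λ = 5 has size 2.
Step 3 — with total size 4, 2 blocks, and largest block 2, the block sizes (in nonincreasing order) are [2, 2].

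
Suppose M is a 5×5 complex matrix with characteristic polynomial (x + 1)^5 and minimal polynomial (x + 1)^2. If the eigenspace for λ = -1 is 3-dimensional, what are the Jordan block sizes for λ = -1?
Block sizes for λ = -1: [2, 2, 1]

Step 1 — from the characteristic polynomial, algebraic multiplicity of λ = -1 is 5. From dim ker(M − (-1)·I) = 3, there are exactly 3 Jordan blocks for λ = -1.
Step 2 — from the minimal polynomial, the factor (x + 1)^2 tells us the largest block for λ = -1 has size 2.
Step 3 — with total size 5, 3 blocks, and largest block 2, the block sizes (in nonincreasing order) are [2, 2, 1].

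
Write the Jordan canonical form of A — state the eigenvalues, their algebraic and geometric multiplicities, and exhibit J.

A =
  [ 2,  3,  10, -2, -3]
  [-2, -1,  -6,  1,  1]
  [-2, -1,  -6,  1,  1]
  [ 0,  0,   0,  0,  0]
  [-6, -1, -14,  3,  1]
J_2(-2) ⊕ J_2(0) ⊕ J_1(0)

The characteristic polynomial is
  det(x·I − A) = x^5 + 4*x^4 + 4*x^3 = x^3*(x + 2)^2

Eigenvalues and multiplicities (the geometric multiplicity of λ is n − rank(A − λI), which equals the number of Jordan blocks for λ):
  λ = -2: algebraic multiplicity = 2, geometric multiplicity = 1
  λ = 0: algebraic multiplicity = 3, geometric multiplicity = 2

Determining the block sizes for each eigenvalue:
  λ = -2: one block (gm = 1), so the single block has size am = 2 → block sizes [2]
  λ = 0: 2 blocks summing to 3 forces exactly one block of size 2 and the rest size 1 → block sizes [2, 1]

Assembling the blocks gives a Jordan form
J =
  [-2,  1, 0, 0, 0]
  [ 0, -2, 0, 0, 0]
  [ 0,  0, 0, 1, 0]
  [ 0,  0, 0, 0, 0]
  [ 0,  0, 0, 0, 0]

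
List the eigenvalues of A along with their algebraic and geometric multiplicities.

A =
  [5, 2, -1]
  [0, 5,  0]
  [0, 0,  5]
λ = 5: alg = 3, geom = 2

Step 1 — factor the characteristic polynomial to read off the algebraic multiplicities:
  χ_A(x) = (x - 5)^3

Step 2 — compute geometric multiplicities via the rank-nullity identity g(λ) = n − rank(A − λI):
  rank(A − (5)·I) = 1, so dim ker(A − (5)·I) = n − 1 = 2

Summary:
  λ = 5: algebraic multiplicity = 3, geometric multiplicity = 2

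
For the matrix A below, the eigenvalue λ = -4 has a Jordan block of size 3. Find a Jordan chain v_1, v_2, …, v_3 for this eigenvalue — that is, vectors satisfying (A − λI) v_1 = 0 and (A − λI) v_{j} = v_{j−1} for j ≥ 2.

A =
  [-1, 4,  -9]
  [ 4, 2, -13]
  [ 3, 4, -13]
A Jordan chain for λ = -4 of length 3:
v_1 = (-2, -3, -2)ᵀ
v_2 = (3, 4, 3)ᵀ
v_3 = (1, 0, 0)ᵀ

Let N = A − (-4)·I. We want v_3 with N^3 v_3 = 0 but N^2 v_3 ≠ 0; then v_{j-1} := N · v_j for j = 3, …, 2.

Pick v_3 = (1, 0, 0)ᵀ.
Then v_2 = N · v_3 = (3, 4, 3)ᵀ.
Then v_1 = N · v_2 = (-2, -3, -2)ᵀ.

Sanity check: (A − (-4)·I) v_1 = (0, 0, 0)ᵀ = 0. ✓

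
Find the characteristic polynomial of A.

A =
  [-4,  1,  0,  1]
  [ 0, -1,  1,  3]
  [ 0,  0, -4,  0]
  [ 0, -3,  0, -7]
x^4 + 16*x^3 + 96*x^2 + 256*x + 256

Expanding det(x·I − A) (e.g. by cofactor expansion or by noting that A is similar to its Jordan form J, which has the same characteristic polynomial as A) gives
  χ_A(x) = x^4 + 16*x^3 + 96*x^2 + 256*x + 256
which factors as (x + 4)^4. The eigenvalues (with algebraic multiplicities) are λ = -4 with multiplicity 4.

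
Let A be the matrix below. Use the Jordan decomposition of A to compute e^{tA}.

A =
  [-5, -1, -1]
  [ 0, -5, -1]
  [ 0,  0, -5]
e^{tA} =
  [exp(-5*t), -t*exp(-5*t), t^2*exp(-5*t)/2 - t*exp(-5*t)]
  [0, exp(-5*t), -t*exp(-5*t)]
  [0, 0, exp(-5*t)]

Strategy: write A = P · J · P⁻¹ where J is a Jordan canonical form, so e^{tA} = P · e^{tJ} · P⁻¹, and e^{tJ} can be computed block-by-block.

A has Jordan form
J =
  [-5,  1,  0]
  [ 0, -5,  1]
  [ 0,  0, -5]
(up to reordering of blocks).

Per-block formulas:
  For a 3×3 Jordan block J_3(-5): exp(t · J_3(-5)) = e^(-5t)·(I + t·N + (t^2/2)·N^2), where N is the 3×3 nilpotent shift.

After assembling e^{tJ} and conjugating by P, we get:

e^{tA} =
  [exp(-5*t), -t*exp(-5*t), t^2*exp(-5*t)/2 - t*exp(-5*t)]
  [0, exp(-5*t), -t*exp(-5*t)]
  [0, 0, exp(-5*t)]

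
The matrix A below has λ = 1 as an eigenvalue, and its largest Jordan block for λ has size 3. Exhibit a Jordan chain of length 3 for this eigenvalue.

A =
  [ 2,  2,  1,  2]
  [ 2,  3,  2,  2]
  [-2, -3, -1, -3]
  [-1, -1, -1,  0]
A Jordan chain for λ = 1 of length 3:
v_1 = (1, 0, -1, 0)ᵀ
v_2 = (1, 2, -2, -1)ᵀ
v_3 = (1, 0, 0, 0)ᵀ

Let N = A − (1)·I. We want v_3 with N^3 v_3 = 0 but N^2 v_3 ≠ 0; then v_{j-1} := N · v_j for j = 3, …, 2.

Pick v_3 = (1, 0, 0, 0)ᵀ.
Then v_2 = N · v_3 = (1, 2, -2, -1)ᵀ.
Then v_1 = N · v_2 = (1, 0, -1, 0)ᵀ.

Sanity check: (A − (1)·I) v_1 = (0, 0, 0, 0)ᵀ = 0. ✓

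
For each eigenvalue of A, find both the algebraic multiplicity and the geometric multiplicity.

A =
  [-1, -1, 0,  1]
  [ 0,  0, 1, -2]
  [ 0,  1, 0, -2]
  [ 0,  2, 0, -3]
λ = -1: alg = 4, geom = 2

Step 1 — factor the characteristic polynomial to read off the algebraic multiplicities:
  χ_A(x) = (x + 1)^4

Step 2 — compute geometric multiplicities via the rank-nullity identity g(λ) = n − rank(A − λI):
  rank(A − (-1)·I) = 2, so dim ker(A − (-1)·I) = n − 2 = 2

Summary:
  λ = -1: algebraic multiplicity = 4, geometric multiplicity = 2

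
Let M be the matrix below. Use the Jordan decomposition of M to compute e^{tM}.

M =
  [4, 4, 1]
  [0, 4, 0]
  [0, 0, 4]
e^{tM} =
  [exp(4*t), 4*t*exp(4*t), t*exp(4*t)]
  [0, exp(4*t), 0]
  [0, 0, exp(4*t)]

Strategy: write M = P · J · P⁻¹ where J is a Jordan canonical form, so e^{tM} = P · e^{tJ} · P⁻¹, and e^{tJ} can be computed block-by-block.

M has Jordan form
J =
  [4, 1, 0]
  [0, 4, 0]
  [0, 0, 4]
(up to reordering of blocks).

Per-block formulas:
  For a 2×2 Jordan block J_2(4): exp(t · J_2(4)) = e^(4t)·(I + t·N), where N is the 2×2 nilpotent shift.
  For a 1×1 block at λ = 4: exp(t · [4]) = [e^(4t)].

After assembling e^{tJ} and conjugating by P, we get:

e^{tM} =
  [exp(4*t), 4*t*exp(4*t), t*exp(4*t)]
  [0, exp(4*t), 0]
  [0, 0, exp(4*t)]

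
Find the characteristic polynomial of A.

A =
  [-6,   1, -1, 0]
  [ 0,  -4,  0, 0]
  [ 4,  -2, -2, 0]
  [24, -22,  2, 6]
x^4 + 6*x^3 - 24*x^2 - 224*x - 384

Expanding det(x·I − A) (e.g. by cofactor expansion or by noting that A is similar to its Jordan form J, which has the same characteristic polynomial as A) gives
  χ_A(x) = x^4 + 6*x^3 - 24*x^2 - 224*x - 384
which factors as (x - 6)*(x + 4)^3. The eigenvalues (with algebraic multiplicities) are λ = -4 with multiplicity 3, λ = 6 with multiplicity 1.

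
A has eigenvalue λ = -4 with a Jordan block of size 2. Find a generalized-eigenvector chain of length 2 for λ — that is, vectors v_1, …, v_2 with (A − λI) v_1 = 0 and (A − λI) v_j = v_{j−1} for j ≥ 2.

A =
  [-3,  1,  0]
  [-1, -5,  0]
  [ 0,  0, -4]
A Jordan chain for λ = -4 of length 2:
v_1 = (1, -1, 0)ᵀ
v_2 = (1, 0, 0)ᵀ

Let N = A − (-4)·I. We want v_2 with N^2 v_2 = 0 but N^1 v_2 ≠ 0; then v_{j-1} := N · v_j for j = 2, …, 2.

Pick v_2 = (1, 0, 0)ᵀ.
Then v_1 = N · v_2 = (1, -1, 0)ᵀ.

Sanity check: (A − (-4)·I) v_1 = (0, 0, 0)ᵀ = 0. ✓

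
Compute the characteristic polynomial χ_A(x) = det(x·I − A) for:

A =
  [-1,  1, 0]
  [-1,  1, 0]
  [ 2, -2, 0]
x^3

Expanding det(x·I − A) (e.g. by cofactor expansion or by noting that A is similar to its Jordan form J, which has the same characteristic polynomial as A) gives
  χ_A(x) = x^3
which factors as x^3. The eigenvalues (with algebraic multiplicities) are λ = 0 with multiplicity 3.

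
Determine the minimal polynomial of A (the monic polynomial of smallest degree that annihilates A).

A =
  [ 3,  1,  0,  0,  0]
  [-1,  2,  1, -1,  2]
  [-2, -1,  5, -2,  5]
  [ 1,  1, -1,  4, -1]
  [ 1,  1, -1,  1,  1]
x^3 - 9*x^2 + 27*x - 27

The characteristic polynomial is χ_A(x) = (x - 3)^5, so the eigenvalues are known. The minimal polynomial is
  m_A(x) = Π_λ (x − λ)^{k_λ}
where k_λ is the size of the *largest* Jordan block for λ (equivalently, the smallest k with (A − λI)^k v = 0 for every generalised eigenvector v of λ).

  λ = 3: largest Jordan block has size 3, contributing (x − 3)^3

So m_A(x) = (x - 3)^3 = x^3 - 9*x^2 + 27*x - 27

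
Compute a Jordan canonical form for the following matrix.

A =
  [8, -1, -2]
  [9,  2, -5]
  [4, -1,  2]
J_3(4)

The characteristic polynomial is
  det(x·I − A) = x^3 - 12*x^2 + 48*x - 64 = (x - 4)^3

Eigenvalues and multiplicities (the geometric multiplicity of λ is n − rank(A − λI), which equals the number of Jordan blocks for λ):
  λ = 4: algebraic multiplicity = 3, geometric multiplicity = 1

Determining the block sizes for each eigenvalue:
  λ = 4: one block (gm = 1), so the single block has size am = 3 → block sizes [3]

Assembling the blocks gives a Jordan form
J =
  [4, 1, 0]
  [0, 4, 1]
  [0, 0, 4]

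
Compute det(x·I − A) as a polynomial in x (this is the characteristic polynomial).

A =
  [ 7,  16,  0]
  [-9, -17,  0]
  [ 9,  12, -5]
x^3 + 15*x^2 + 75*x + 125

Expanding det(x·I − A) (e.g. by cofactor expansion or by noting that A is similar to its Jordan form J, which has the same characteristic polynomial as A) gives
  χ_A(x) = x^3 + 15*x^2 + 75*x + 125
which factors as (x + 5)^3. The eigenvalues (with algebraic multiplicities) are λ = -5 with multiplicity 3.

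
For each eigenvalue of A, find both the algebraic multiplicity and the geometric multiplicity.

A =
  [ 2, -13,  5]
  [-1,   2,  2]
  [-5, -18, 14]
λ = 6: alg = 3, geom = 1

Step 1 — factor the characteristic polynomial to read off the algebraic multiplicities:
  χ_A(x) = (x - 6)^3

Step 2 — compute geometric multiplicities via the rank-nullity identity g(λ) = n − rank(A − λI):
  rank(A − (6)·I) = 2, so dim ker(A − (6)·I) = n − 2 = 1

Summary:
  λ = 6: algebraic multiplicity = 3, geometric multiplicity = 1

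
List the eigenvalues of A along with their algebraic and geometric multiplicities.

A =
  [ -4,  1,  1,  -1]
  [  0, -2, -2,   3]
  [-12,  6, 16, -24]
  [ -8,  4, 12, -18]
λ = -2: alg = 4, geom = 2

Step 1 — factor the characteristic polynomial to read off the algebraic multiplicities:
  χ_A(x) = (x + 2)^4

Step 2 — compute geometric multiplicities via the rank-nullity identity g(λ) = n − rank(A − λI):
  rank(A − (-2)·I) = 2, so dim ker(A − (-2)·I) = n − 2 = 2

Summary:
  λ = -2: algebraic multiplicity = 4, geometric multiplicity = 2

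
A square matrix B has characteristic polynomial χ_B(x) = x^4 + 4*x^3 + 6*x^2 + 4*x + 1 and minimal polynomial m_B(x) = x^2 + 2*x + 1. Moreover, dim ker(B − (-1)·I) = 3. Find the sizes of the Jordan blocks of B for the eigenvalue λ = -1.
Block sizes for λ = -1: [2, 1, 1]

Step 1 — from the characteristic polynomial, algebraic multiplicity of λ = -1 is 4. From dim ker(B − (-1)·I) = 3, there are exactly 3 Jordan blocks for λ = -1.
Step 2 — from the minimal polynomial, the factor (x + 1)^2 tells us the largest block for λ = -1 has size 2.
Step 3 — with total size 4, 3 blocks, and largest block 2, the block sizes (in nonincreasing order) are [2, 1, 1].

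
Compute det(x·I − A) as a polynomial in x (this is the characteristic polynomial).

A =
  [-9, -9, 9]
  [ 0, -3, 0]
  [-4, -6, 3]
x^3 + 9*x^2 + 27*x + 27

Expanding det(x·I − A) (e.g. by cofactor expansion or by noting that A is similar to its Jordan form J, which has the same characteristic polynomial as A) gives
  χ_A(x) = x^3 + 9*x^2 + 27*x + 27
which factors as (x + 3)^3. The eigenvalues (with algebraic multiplicities) are λ = -3 with multiplicity 3.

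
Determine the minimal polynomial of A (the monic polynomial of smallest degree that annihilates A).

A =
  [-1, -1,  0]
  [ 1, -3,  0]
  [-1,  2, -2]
x^3 + 6*x^2 + 12*x + 8

The characteristic polynomial is χ_A(x) = (x + 2)^3, so the eigenvalues are known. The minimal polynomial is
  m_A(x) = Π_λ (x − λ)^{k_λ}
where k_λ is the size of the *largest* Jordan block for λ (equivalently, the smallest k with (A − λI)^k v = 0 for every generalised eigenvector v of λ).

  λ = -2: largest Jordan block has size 3, contributing (x + 2)^3

So m_A(x) = (x + 2)^3 = x^3 + 6*x^2 + 12*x + 8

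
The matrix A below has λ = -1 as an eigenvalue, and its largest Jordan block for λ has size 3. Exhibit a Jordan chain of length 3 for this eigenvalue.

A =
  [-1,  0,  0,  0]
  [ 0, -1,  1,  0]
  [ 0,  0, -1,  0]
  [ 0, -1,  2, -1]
A Jordan chain for λ = -1 of length 3:
v_1 = (0, 0, 0, -1)ᵀ
v_2 = (0, 1, 0, 2)ᵀ
v_3 = (0, 0, 1, 0)ᵀ

Let N = A − (-1)·I. We want v_3 with N^3 v_3 = 0 but N^2 v_3 ≠ 0; then v_{j-1} := N · v_j for j = 3, …, 2.

Pick v_3 = (0, 0, 1, 0)ᵀ.
Then v_2 = N · v_3 = (0, 1, 0, 2)ᵀ.
Then v_1 = N · v_2 = (0, 0, 0, -1)ᵀ.

Sanity check: (A − (-1)·I) v_1 = (0, 0, 0, 0)ᵀ = 0. ✓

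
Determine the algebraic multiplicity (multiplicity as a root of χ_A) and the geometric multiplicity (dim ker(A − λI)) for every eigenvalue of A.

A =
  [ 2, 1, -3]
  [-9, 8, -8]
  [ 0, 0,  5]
λ = 5: alg = 3, geom = 1

Step 1 — factor the characteristic polynomial to read off the algebraic multiplicities:
  χ_A(x) = (x - 5)^3

Step 2 — compute geometric multiplicities via the rank-nullity identity g(λ) = n − rank(A − λI):
  rank(A − (5)·I) = 2, so dim ker(A − (5)·I) = n − 2 = 1

Summary:
  λ = 5: algebraic multiplicity = 3, geometric multiplicity = 1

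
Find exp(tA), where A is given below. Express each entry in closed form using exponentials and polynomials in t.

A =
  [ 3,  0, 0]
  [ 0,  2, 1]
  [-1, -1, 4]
e^{tA} =
  [exp(3*t), 0, 0]
  [-t^2*exp(3*t)/2, -t*exp(3*t) + exp(3*t), t*exp(3*t)]
  [-t^2*exp(3*t)/2 - t*exp(3*t), -t*exp(3*t), t*exp(3*t) + exp(3*t)]

Strategy: write A = P · J · P⁻¹ where J is a Jordan canonical form, so e^{tA} = P · e^{tJ} · P⁻¹, and e^{tJ} can be computed block-by-block.

A has Jordan form
J =
  [3, 1, 0]
  [0, 3, 1]
  [0, 0, 3]
(up to reordering of blocks).

Per-block formulas:
  For a 3×3 Jordan block J_3(3): exp(t · J_3(3)) = e^(3t)·(I + t·N + (t^2/2)·N^2), where N is the 3×3 nilpotent shift.

After assembling e^{tJ} and conjugating by P, we get:

e^{tA} =
  [exp(3*t), 0, 0]
  [-t^2*exp(3*t)/2, -t*exp(3*t) + exp(3*t), t*exp(3*t)]
  [-t^2*exp(3*t)/2 - t*exp(3*t), -t*exp(3*t), t*exp(3*t) + exp(3*t)]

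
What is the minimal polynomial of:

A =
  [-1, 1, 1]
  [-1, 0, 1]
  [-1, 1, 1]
x^3

The characteristic polynomial is χ_A(x) = x^3, so the eigenvalues are known. The minimal polynomial is
  m_A(x) = Π_λ (x − λ)^{k_λ}
where k_λ is the size of the *largest* Jordan block for λ (equivalently, the smallest k with (A − λI)^k v = 0 for every generalised eigenvector v of λ).

  λ = 0: largest Jordan block has size 3, contributing (x − 0)^3

So m_A(x) = x^3 = x^3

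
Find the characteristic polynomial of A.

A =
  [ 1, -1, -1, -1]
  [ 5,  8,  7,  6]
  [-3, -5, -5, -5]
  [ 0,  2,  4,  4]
x^4 - 8*x^3 + 24*x^2 - 32*x + 16

Expanding det(x·I − A) (e.g. by cofactor expansion or by noting that A is similar to its Jordan form J, which has the same characteristic polynomial as A) gives
  χ_A(x) = x^4 - 8*x^3 + 24*x^2 - 32*x + 16
which factors as (x - 2)^4. The eigenvalues (with algebraic multiplicities) are λ = 2 with multiplicity 4.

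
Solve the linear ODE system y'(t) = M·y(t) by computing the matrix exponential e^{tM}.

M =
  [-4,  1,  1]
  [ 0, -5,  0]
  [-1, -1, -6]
e^{tM} =
  [t*exp(-5*t) + exp(-5*t), t*exp(-5*t), t*exp(-5*t)]
  [0, exp(-5*t), 0]
  [-t*exp(-5*t), -t*exp(-5*t), -t*exp(-5*t) + exp(-5*t)]

Strategy: write M = P · J · P⁻¹ where J is a Jordan canonical form, so e^{tM} = P · e^{tJ} · P⁻¹, and e^{tJ} can be computed block-by-block.

M has Jordan form
J =
  [-5,  1,  0]
  [ 0, -5,  0]
  [ 0,  0, -5]
(up to reordering of blocks).

Per-block formulas:
  For a 1×1 block at λ = -5: exp(t · [-5]) = [e^(-5t)].
  For a 2×2 Jordan block J_2(-5): exp(t · J_2(-5)) = e^(-5t)·(I + t·N), where N is the 2×2 nilpotent shift.

After assembling e^{tJ} and conjugating by P, we get:

e^{tM} =
  [t*exp(-5*t) + exp(-5*t), t*exp(-5*t), t*exp(-5*t)]
  [0, exp(-5*t), 0]
  [-t*exp(-5*t), -t*exp(-5*t), -t*exp(-5*t) + exp(-5*t)]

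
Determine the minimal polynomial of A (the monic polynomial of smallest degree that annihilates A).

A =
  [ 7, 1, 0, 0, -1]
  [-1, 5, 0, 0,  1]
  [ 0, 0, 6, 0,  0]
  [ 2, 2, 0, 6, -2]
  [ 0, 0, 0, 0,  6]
x^2 - 12*x + 36

The characteristic polynomial is χ_A(x) = (x - 6)^5, so the eigenvalues are known. The minimal polynomial is
  m_A(x) = Π_λ (x − λ)^{k_λ}
where k_λ is the size of the *largest* Jordan block for λ (equivalently, the smallest k with (A − λI)^k v = 0 for every generalised eigenvector v of λ).

  λ = 6: largest Jordan block has size 2, contributing (x − 6)^2

So m_A(x) = (x - 6)^2 = x^2 - 12*x + 36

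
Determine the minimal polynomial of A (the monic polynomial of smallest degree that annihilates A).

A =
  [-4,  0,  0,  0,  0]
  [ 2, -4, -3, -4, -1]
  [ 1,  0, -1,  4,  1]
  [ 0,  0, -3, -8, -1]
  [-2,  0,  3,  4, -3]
x^3 + 12*x^2 + 48*x + 64

The characteristic polynomial is χ_A(x) = (x + 4)^5, so the eigenvalues are known. The minimal polynomial is
  m_A(x) = Π_λ (x − λ)^{k_λ}
where k_λ is the size of the *largest* Jordan block for λ (equivalently, the smallest k with (A − λI)^k v = 0 for every generalised eigenvector v of λ).

  λ = -4: largest Jordan block has size 3, contributing (x + 4)^3

So m_A(x) = (x + 4)^3 = x^3 + 12*x^2 + 48*x + 64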